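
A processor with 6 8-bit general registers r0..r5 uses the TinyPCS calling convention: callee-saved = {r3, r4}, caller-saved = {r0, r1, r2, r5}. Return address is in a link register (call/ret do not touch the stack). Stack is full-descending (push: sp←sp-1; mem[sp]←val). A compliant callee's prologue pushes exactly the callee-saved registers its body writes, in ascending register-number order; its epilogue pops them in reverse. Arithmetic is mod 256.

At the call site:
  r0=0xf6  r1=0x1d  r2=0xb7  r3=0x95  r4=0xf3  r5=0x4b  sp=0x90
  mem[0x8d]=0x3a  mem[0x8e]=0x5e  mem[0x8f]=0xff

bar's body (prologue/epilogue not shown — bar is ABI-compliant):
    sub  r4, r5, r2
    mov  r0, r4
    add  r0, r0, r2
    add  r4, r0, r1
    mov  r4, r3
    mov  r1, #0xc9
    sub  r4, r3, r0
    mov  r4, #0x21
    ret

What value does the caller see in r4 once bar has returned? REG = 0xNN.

REG = 0xf3

prologue: push r4 → mem[0x8f]=0xf3, sp=0x8f
body[0] sub  r4, r5, r2 → r4=0x94
body[1] mov  r0, r4 → r0=0x94
body[2] add  r0, r0, r2 → r0=0x4b
body[3] add  r4, r0, r1 → r4=0x68
body[4] mov  r4, r3 → r4=0x95
body[5] mov  r1, #0xc9 → r1=0xc9
body[6] sub  r4, r3, r0 → r4=0x4a
body[7] mov  r4, #0x21 → r4=0x21
epilogue: pop r4=0xf3, sp=0x90
r4 is callee-saved → restored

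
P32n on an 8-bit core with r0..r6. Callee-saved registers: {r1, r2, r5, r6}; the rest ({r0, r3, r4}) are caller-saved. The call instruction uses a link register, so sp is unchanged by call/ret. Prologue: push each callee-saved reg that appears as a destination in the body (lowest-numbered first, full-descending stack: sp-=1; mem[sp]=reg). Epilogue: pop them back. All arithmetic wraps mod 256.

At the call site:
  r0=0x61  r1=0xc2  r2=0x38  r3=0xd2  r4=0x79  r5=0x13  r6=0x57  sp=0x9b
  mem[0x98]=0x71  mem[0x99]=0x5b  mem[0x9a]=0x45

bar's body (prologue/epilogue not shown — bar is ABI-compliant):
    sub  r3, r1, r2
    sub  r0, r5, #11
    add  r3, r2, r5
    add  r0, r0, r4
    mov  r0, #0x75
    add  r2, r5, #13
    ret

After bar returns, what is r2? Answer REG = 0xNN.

REG = 0x38

prologue: push r2 → mem[0x9a]=0x38, sp=0x9a
body[0] sub  r3, r1, r2 → r3=0x8a
body[1] sub  r0, r5, #11 → r0=0x08
body[2] add  r3, r2, r5 → r3=0x4b
body[3] add  r0, r0, r4 → r0=0x81
body[4] mov  r0, #0x75 → r0=0x75
body[5] add  r2, r5, #13 → r2=0x20
epilogue: pop r2=0x38, sp=0x9b
r2 is callee-saved → restored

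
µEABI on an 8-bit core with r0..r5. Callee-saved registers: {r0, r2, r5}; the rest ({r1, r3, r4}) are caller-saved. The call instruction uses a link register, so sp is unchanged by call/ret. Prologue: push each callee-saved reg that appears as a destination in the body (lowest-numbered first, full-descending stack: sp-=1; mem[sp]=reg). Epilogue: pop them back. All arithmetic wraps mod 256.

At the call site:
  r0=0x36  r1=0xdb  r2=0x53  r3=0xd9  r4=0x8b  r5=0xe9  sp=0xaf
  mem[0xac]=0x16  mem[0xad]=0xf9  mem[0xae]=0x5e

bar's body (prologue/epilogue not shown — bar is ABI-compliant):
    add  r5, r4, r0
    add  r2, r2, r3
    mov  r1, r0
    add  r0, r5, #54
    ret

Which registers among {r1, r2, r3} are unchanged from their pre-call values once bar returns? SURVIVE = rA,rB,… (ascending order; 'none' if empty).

SURVIVE = r2,r3

prologue: push r0 → mem[0xae]=0x36, sp=0xae
prologue: push r2 → mem[0xad]=0x53, sp=0xad
prologue: push r5 → mem[0xac]=0xe9, sp=0xac
body[0] add  r5, r4, r0 → r5=0xc1
body[1] add  r2, r2, r3 → r2=0x2c
body[2] mov  r1, r0 → r1=0x36
body[3] add  r0, r5, #54 → r0=0xf7
epilogue: pop r5=0xe9, sp=0xad
epilogue: pop r2=0x53, sp=0xae
epilogue: pop r0=0x36, sp=0xaf
r1: caller-saved, written=True
r2: callee-saved, written=True
r3: caller-saved, written=False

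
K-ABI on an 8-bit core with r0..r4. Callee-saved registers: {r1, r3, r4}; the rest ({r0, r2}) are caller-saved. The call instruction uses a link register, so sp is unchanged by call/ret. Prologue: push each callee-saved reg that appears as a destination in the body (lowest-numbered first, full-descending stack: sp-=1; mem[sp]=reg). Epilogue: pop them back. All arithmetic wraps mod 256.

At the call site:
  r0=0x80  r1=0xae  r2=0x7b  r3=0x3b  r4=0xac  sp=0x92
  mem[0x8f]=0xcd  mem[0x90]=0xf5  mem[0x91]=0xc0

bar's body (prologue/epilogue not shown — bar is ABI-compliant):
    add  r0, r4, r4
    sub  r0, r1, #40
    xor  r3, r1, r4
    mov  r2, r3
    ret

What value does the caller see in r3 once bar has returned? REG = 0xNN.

prologue: push r3 → mem[0x91]=0x3b, sp=0x91
body[0] add  r0, r4, r4 → r0=0x58
body[1] sub  r0, r1, #40 → r0=0x86
body[2] xor  r3, r1, r4 → r3=0x02
body[3] mov  r2, r3 → r2=0x02
epilogue: pop r3=0x3b, sp=0x92
r3 is callee-saved → restored

REG = 0x3b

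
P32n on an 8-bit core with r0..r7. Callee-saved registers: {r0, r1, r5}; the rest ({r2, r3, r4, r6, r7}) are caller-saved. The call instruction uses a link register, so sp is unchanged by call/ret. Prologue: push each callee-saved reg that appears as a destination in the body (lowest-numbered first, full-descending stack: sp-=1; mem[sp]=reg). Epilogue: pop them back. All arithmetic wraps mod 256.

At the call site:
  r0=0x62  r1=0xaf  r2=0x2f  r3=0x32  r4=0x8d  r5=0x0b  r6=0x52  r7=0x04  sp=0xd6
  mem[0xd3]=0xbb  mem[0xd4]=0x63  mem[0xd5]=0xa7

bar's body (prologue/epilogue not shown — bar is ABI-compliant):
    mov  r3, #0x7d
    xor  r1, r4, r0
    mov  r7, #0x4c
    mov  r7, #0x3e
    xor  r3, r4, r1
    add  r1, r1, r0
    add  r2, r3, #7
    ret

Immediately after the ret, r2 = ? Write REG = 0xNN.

prologue: push r1 → mem[0xd5]=0xaf, sp=0xd5
body[0] mov  r3, #0x7d → r3=0x7d
body[1] xor  r1, r4, r0 → r1=0xef
body[2] mov  r7, #0x4c → r7=0x4c
body[3] mov  r7, #0x3e → r7=0x3e
body[4] xor  r3, r4, r1 → r3=0x62
body[5] add  r1, r1, r0 → r1=0x51
body[6] add  r2, r3, #7 → r2=0x69
epilogue: pop r1=0xaf, sp=0xd6
r2 is caller-saved → body value

REG = 0x69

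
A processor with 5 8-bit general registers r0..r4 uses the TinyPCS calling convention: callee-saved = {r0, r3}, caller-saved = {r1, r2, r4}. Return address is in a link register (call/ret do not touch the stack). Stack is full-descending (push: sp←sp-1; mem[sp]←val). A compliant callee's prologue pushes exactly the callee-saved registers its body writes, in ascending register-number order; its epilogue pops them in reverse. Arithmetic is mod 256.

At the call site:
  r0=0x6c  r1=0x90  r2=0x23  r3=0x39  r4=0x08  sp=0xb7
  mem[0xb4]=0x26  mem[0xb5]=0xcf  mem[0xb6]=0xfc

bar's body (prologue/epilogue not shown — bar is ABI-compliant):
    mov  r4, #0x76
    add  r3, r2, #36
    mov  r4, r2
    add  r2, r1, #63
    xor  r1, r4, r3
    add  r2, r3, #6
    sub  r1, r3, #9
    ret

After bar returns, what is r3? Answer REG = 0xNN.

prologue: push r3 → mem[0xb6]=0x39, sp=0xb6
body[0] mov  r4, #0x76 → r4=0x76
body[1] add  r3, r2, #36 → r3=0x47
body[2] mov  r4, r2 → r4=0x23
body[3] add  r2, r1, #63 → r2=0xcf
body[4] xor  r1, r4, r3 → r1=0x64
body[5] add  r2, r3, #6 → r2=0x4d
body[6] sub  r1, r3, #9 → r1=0x3e
epilogue: pop r3=0x39, sp=0xb7
r3 is callee-saved → restored

REG = 0x39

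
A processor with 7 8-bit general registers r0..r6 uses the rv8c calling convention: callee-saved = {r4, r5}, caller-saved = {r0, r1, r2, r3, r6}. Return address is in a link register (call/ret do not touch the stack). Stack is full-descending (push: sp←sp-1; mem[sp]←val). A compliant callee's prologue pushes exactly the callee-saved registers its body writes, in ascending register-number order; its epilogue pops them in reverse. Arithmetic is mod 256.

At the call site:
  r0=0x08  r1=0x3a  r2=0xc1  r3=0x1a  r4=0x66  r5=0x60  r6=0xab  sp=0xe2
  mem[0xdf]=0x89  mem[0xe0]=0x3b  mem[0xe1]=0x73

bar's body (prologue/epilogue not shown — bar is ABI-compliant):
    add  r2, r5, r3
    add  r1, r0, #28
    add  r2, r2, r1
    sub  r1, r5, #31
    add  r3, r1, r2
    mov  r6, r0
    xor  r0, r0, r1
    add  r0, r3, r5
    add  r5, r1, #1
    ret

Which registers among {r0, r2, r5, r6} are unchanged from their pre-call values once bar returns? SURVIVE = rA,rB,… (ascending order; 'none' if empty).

SURVIVE = r5

prologue: push r5 → mem[0xe1]=0x60, sp=0xe1
body[0] add  r2, r5, r3 → r2=0x7a
body[1] add  r1, r0, #28 → r1=0x24
body[2] add  r2, r2, r1 → r2=0x9e
body[3] sub  r1, r5, #31 → r1=0x41
body[4] add  r3, r1, r2 → r3=0xdf
body[5] mov  r6, r0 → r6=0x08
body[6] xor  r0, r0, r1 → r0=0x49
body[7] add  r0, r3, r5 → r0=0x3f
body[8] add  r5, r1, #1 → r5=0x42
epilogue: pop r5=0x60, sp=0xe2
r0: caller-saved, written=True
r2: caller-saved, written=True
r5: callee-saved, written=True
r6: caller-saved, written=True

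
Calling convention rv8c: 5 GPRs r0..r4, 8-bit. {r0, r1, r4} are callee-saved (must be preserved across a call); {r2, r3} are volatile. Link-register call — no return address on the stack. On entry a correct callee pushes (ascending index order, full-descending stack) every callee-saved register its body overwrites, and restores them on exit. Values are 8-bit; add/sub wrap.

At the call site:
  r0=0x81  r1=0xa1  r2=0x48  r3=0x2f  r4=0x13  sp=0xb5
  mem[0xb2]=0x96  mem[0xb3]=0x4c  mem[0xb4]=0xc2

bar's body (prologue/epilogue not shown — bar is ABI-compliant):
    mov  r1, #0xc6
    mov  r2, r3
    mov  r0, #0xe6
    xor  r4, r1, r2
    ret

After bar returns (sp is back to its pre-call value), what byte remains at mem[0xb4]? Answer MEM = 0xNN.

MEM = 0x81

prologue: push r0 -> mem[0xb4]=0x81, sp=0xb4
prologue: push r1 -> mem[0xb3]=0xa1, sp=0xb3
prologue: push r4 -> mem[0xb2]=0x13, sp=0xb2
body[0] mov  r1, #0xc6 -> r1=0xc6
body[1] mov  r2, r3 -> r2=0x2f
body[2] mov  r0, #0xe6 -> r0=0xe6
body[3] xor  r4, r1, r2 -> r4=0xe9
epilogue: pop r4=0x13, sp=0xb3
epilogue: pop r1=0xa1, sp=0xb4
epilogue: pop r0=0x81, sp=0xb5
prologue pushed ['r0', 'r1', 'r4'] at ['0xb4', '0xb3', '0xb2']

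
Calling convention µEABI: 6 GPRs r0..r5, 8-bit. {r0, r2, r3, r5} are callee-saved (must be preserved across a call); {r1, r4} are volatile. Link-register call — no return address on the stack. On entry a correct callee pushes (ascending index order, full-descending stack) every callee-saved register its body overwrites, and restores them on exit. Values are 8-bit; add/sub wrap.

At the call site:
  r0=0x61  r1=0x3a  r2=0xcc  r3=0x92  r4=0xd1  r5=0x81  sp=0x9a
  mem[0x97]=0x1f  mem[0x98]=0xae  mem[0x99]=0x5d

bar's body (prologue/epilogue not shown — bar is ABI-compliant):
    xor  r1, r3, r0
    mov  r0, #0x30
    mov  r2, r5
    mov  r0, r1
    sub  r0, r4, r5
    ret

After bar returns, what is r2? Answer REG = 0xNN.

prologue: push r0 → mem[0x99]=0x61, sp=0x99
prologue: push r2 → mem[0x98]=0xcc, sp=0x98
body[0] xor  r1, r3, r0 → r1=0xf3
body[1] mov  r0, #0x30 → r0=0x30
body[2] mov  r2, r5 → r2=0x81
body[3] mov  r0, r1 → r0=0xf3
body[4] sub  r0, r4, r5 → r0=0x50
epilogue: pop r2=0xcc, sp=0x99
epilogue: pop r0=0x61, sp=0x9a
r2 is callee-saved → restored

REG = 0xcc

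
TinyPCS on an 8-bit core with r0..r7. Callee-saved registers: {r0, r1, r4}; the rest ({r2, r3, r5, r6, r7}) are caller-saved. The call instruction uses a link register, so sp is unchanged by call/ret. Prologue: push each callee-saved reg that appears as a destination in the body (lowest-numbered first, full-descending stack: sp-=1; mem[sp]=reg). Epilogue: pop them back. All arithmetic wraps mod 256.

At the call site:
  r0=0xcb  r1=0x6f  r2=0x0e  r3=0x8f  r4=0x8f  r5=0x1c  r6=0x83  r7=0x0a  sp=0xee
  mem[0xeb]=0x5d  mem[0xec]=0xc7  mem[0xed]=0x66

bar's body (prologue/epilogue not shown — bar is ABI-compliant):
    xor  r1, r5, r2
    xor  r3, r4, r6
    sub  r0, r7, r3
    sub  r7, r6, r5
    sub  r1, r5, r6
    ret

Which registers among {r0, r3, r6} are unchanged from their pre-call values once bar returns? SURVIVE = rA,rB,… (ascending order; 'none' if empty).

SURVIVE = r0,r6

prologue: push r0 → mem[0xed]=0xcb, sp=0xed
prologue: push r1 → mem[0xec]=0x6f, sp=0xec
body[0] xor  r1, r5, r2 → r1=0x12
body[1] xor  r3, r4, r6 → r3=0x0c
body[2] sub  r0, r7, r3 → r0=0xfe
body[3] sub  r7, r6, r5 → r7=0x67
body[4] sub  r1, r5, r6 → r1=0x99
epilogue: pop r1=0x6f, sp=0xed
epilogue: pop r0=0xcb, sp=0xee
r0: callee-saved, written=True
r3: caller-saved, written=True
r6: caller-saved, written=False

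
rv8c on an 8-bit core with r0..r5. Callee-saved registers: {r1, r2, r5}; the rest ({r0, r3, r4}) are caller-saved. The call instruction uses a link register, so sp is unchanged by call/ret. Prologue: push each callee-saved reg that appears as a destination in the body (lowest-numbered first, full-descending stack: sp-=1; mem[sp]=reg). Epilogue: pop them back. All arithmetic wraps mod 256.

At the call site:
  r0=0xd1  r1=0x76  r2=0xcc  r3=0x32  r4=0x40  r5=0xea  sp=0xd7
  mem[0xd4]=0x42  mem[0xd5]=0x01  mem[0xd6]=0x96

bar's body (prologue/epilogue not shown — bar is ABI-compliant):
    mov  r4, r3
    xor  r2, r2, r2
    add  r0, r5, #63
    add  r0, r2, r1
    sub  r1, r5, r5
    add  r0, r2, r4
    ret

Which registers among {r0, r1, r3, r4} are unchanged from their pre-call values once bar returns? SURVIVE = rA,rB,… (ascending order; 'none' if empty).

prologue: push r1 → mem[0xd6]=0x76, sp=0xd6
prologue: push r2 → mem[0xd5]=0xcc, sp=0xd5
body[0] mov  r4, r3 → r4=0x32
body[1] xor  r2, r2, r2 → r2=0x00
body[2] add  r0, r5, #63 → r0=0x29
body[3] add  r0, r2, r1 → r0=0x76
body[4] sub  r1, r5, r5 → r1=0x00
body[5] add  r0, r2, r4 → r0=0x32
epilogue: pop r2=0xcc, sp=0xd6
epilogue: pop r1=0x76, sp=0xd7
r0: caller-saved, written=True
r1: callee-saved, written=True
r3: caller-saved, written=False
r4: caller-saved, written=True

SURVIVE = r1,r3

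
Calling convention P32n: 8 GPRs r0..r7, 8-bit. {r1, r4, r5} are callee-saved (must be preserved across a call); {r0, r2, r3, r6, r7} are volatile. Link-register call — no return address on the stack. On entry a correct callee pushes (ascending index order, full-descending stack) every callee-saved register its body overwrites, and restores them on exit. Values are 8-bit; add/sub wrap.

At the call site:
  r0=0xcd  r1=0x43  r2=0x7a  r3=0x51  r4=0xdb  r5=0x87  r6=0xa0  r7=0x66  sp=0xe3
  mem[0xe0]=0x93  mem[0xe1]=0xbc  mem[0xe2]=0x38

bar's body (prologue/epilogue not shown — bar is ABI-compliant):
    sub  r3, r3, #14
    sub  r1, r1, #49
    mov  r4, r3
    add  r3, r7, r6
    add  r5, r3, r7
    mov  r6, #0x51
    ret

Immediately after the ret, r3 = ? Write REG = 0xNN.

REG = 0x06

prologue: push r1 -> mem[0xe2]=0x43, sp=0xe2
prologue: push r4 -> mem[0xe1]=0xdb, sp=0xe1
prologue: push r5 -> mem[0xe0]=0x87, sp=0xe0
body[0] sub  r3, r3, #14 -> r3=0x43
body[1] sub  r1, r1, #49 -> r1=0x12
body[2] mov  r4, r3 -> r4=0x43
body[3] add  r3, r7, r6 -> r3=0x06
body[4] add  r5, r3, r7 -> r5=0x6c
body[5] mov  r6, #0x51 -> r6=0x51
epilogue: pop r5=0x87, sp=0xe1
epilogue: pop r4=0xdb, sp=0xe2
epilogue: pop r1=0x43, sp=0xe3
r3 is caller-saved -> body value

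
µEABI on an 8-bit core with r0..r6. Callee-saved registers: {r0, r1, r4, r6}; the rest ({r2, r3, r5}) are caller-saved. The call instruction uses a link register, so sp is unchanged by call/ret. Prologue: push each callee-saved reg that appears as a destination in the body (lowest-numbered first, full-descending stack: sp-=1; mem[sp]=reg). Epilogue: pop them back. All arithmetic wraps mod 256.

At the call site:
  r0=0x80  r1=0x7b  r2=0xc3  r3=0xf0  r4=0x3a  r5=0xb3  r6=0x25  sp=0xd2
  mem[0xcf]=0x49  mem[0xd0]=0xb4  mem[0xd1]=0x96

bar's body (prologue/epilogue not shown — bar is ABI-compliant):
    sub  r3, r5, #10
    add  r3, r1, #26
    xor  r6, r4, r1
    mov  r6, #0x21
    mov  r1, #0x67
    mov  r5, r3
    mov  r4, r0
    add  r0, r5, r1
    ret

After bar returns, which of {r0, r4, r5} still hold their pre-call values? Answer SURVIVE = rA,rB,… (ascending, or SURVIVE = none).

prologue: push r0 → mem[0xd1]=0x80, sp=0xd1
prologue: push r1 → mem[0xd0]=0x7b, sp=0xd0
prologue: push r4 → mem[0xcf]=0x3a, sp=0xcf
prologue: push r6 → mem[0xce]=0x25, sp=0xce
body[0] sub  r3, r5, #10 → r3=0xa9
body[1] add  r3, r1, #26 → r3=0x95
body[2] xor  r6, r4, r1 → r6=0x41
body[3] mov  r6, #0x21 → r6=0x21
body[4] mov  r1, #0x67 → r1=0x67
body[5] mov  r5, r3 → r5=0x95
body[6] mov  r4, r0 → r4=0x80
body[7] add  r0, r5, r1 → r0=0xfc
epilogue: pop r6=0x25, sp=0xcf
epilogue: pop r4=0x3a, sp=0xd0
epilogue: pop r1=0x7b, sp=0xd1
epilogue: pop r0=0x80, sp=0xd2
r0: callee-saved, written=True
r4: callee-saved, written=True
r5: caller-saved, written=True

SURVIVE = r0,r4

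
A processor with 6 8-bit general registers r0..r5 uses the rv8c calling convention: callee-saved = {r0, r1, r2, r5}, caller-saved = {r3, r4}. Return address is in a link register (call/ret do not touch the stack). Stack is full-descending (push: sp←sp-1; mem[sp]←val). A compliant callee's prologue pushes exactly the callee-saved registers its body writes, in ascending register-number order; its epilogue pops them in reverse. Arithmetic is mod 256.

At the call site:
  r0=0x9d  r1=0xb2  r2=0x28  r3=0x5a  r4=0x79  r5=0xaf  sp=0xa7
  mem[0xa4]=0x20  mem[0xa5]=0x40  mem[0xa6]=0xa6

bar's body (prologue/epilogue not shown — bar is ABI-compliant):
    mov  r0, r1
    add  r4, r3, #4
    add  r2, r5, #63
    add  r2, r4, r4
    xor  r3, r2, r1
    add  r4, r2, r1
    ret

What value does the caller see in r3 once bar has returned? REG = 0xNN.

REG = 0x0e

prologue: push r0 -> mem[0xa6]=0x9d, sp=0xa6
prologue: push r2 -> mem[0xa5]=0x28, sp=0xa5
body[0] mov  r0, r1 -> r0=0xb2
body[1] add  r4, r3, #4 -> r4=0x5e
body[2] add  r2, r5, #63 -> r2=0xee
body[3] add  r2, r4, r4 -> r2=0xbc
body[4] xor  r3, r2, r1 -> r3=0x0e
body[5] add  r4, r2, r1 -> r4=0x6e
epilogue: pop r2=0x28, sp=0xa6
epilogue: pop r0=0x9d, sp=0xa7
r3 is caller-saved -> body value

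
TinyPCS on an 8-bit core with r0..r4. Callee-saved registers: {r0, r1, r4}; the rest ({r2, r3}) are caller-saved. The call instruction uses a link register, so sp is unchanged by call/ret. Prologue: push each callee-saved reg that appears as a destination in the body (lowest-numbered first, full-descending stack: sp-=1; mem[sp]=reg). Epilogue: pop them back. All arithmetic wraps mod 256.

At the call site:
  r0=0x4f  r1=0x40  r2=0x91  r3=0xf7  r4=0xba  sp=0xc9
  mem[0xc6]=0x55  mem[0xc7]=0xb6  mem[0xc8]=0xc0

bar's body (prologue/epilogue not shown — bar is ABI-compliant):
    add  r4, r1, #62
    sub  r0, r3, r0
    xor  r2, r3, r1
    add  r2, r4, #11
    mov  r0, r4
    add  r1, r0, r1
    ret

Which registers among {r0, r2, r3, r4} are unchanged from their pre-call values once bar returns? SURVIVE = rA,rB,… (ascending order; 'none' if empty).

prologue: push r0 → mem[0xc8]=0x4f, sp=0xc8
prologue: push r1 → mem[0xc7]=0x40, sp=0xc7
prologue: push r4 → mem[0xc6]=0xba, sp=0xc6
body[0] add  r4, r1, #62 → r4=0x7e
body[1] sub  r0, r3, r0 → r0=0xa8
body[2] xor  r2, r3, r1 → r2=0xb7
body[3] add  r2, r4, #11 → r2=0x89
body[4] mov  r0, r4 → r0=0x7e
body[5] add  r1, r0, r1 → r1=0xbe
epilogue: pop r4=0xba, sp=0xc7
epilogue: pop r1=0x40, sp=0xc8
epilogue: pop r0=0x4f, sp=0xc9
r0: callee-saved, written=True
r2: caller-saved, written=True
r3: caller-saved, written=False
r4: callee-saved, written=True

SURVIVE = r0,r3,r4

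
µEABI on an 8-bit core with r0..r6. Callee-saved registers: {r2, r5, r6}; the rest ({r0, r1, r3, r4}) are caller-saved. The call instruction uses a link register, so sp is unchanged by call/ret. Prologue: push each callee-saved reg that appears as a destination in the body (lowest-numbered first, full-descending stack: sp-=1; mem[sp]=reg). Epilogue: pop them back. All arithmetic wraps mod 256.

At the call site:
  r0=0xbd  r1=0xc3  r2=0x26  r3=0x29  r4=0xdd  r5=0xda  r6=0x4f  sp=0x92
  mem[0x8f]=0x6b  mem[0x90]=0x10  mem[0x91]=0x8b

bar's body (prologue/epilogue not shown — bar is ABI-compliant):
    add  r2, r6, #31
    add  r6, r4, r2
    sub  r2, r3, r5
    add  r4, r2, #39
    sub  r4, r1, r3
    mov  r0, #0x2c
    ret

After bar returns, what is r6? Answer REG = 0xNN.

REG = 0x4f

prologue: push r2 -> mem[0x91]=0x26, sp=0x91
prologue: push r6 -> mem[0x90]=0x4f, sp=0x90
body[0] add  r2, r6, #31 -> r2=0x6e
body[1] add  r6, r4, r2 -> r6=0x4b
body[2] sub  r2, r3, r5 -> r2=0x4f
body[3] add  r4, r2, #39 -> r4=0x76
body[4] sub  r4, r1, r3 -> r4=0x9a
body[5] mov  r0, #0x2c -> r0=0x2c
epilogue: pop r6=0x4f, sp=0x91
epilogue: pop r2=0x26, sp=0x92
r6 is callee-saved -> restored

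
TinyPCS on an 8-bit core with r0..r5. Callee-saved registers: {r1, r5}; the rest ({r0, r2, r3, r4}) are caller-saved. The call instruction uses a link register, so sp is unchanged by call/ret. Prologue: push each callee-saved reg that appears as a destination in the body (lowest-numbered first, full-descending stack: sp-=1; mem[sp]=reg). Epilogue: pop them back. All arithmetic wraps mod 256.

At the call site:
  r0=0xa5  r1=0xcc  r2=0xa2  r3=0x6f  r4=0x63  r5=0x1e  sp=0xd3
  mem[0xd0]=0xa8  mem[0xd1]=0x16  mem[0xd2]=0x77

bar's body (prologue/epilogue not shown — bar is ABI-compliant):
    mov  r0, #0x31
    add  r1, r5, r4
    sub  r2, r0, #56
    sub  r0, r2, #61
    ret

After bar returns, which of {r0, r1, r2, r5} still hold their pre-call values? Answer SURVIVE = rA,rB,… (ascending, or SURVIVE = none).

SURVIVE = r1,r5

prologue: push r1 -> mem[0xd2]=0xcc, sp=0xd2
body[0] mov  r0, #0x31 -> r0=0x31
body[1] add  r1, r5, r4 -> r1=0x81
body[2] sub  r2, r0, #56 -> r2=0xf9
body[3] sub  r0, r2, #61 -> r0=0xbc
epilogue: pop r1=0xcc, sp=0xd3
r0: caller-saved, written=True
r1: callee-saved, written=True
r2: caller-saved, written=True
r5: callee-saved, written=False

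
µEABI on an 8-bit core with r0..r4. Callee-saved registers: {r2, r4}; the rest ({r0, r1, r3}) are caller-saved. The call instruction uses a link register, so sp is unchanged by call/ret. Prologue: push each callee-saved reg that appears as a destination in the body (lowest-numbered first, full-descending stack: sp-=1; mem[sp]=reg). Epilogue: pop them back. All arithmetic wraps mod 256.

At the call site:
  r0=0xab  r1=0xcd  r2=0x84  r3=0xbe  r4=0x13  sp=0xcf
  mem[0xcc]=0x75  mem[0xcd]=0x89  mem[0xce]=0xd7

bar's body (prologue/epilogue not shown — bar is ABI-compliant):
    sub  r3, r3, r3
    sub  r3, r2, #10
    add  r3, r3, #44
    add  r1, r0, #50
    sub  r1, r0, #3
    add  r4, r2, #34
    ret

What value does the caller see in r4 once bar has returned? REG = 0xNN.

REG = 0x13

prologue: push r4 -> mem[0xce]=0x13, sp=0xce
body[0] sub  r3, r3, r3 -> r3=0x00
body[1] sub  r3, r2, #10 -> r3=0x7a
body[2] add  r3, r3, #44 -> r3=0xa6
body[3] add  r1, r0, #50 -> r1=0xdd
body[4] sub  r1, r0, #3 -> r1=0xa8
body[5] add  r4, r2, #34 -> r4=0xa6
epilogue: pop r4=0x13, sp=0xcf
r4 is callee-saved -> restored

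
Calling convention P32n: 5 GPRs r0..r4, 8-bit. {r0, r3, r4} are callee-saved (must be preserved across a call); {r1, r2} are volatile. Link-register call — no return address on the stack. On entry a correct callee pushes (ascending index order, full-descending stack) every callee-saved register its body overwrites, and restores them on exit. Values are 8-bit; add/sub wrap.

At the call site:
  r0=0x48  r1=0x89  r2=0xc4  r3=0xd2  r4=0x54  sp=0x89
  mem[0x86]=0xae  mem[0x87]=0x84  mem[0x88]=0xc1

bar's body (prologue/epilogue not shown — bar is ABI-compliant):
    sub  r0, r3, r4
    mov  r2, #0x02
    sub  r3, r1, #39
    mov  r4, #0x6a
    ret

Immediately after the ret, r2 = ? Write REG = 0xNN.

prologue: push r0 -> mem[0x88]=0x48, sp=0x88
prologue: push r3 -> mem[0x87]=0xd2, sp=0x87
prologue: push r4 -> mem[0x86]=0x54, sp=0x86
body[0] sub  r0, r3, r4 -> r0=0x7e
body[1] mov  r2, #0x02 -> r2=0x02
body[2] sub  r3, r1, #39 -> r3=0x62
body[3] mov  r4, #0x6a -> r4=0x6a
epilogue: pop r4=0x54, sp=0x87
epilogue: pop r3=0xd2, sp=0x88
epilogue: pop r0=0x48, sp=0x89
r2 is caller-saved -> body value

REG = 0x02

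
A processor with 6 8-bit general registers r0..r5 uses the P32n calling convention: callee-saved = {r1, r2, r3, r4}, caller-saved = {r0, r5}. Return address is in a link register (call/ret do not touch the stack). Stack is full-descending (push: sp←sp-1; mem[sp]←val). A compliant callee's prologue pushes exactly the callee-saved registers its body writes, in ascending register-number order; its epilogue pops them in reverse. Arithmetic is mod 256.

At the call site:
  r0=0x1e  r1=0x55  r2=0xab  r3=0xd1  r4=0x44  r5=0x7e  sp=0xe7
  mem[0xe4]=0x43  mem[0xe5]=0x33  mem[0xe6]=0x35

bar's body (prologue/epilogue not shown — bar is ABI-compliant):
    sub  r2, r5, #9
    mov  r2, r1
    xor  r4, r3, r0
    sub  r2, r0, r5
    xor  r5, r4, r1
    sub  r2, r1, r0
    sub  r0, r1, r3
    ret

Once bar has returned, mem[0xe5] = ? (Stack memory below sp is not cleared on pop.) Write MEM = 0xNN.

prologue: push r2 → mem[0xe6]=0xab, sp=0xe6
prologue: push r4 → mem[0xe5]=0x44, sp=0xe5
body[0] sub  r2, r5, #9 → r2=0x75
body[1] mov  r2, r1 → r2=0x55
body[2] xor  r4, r3, r0 → r4=0xcf
body[3] sub  r2, r0, r5 → r2=0xa0
body[4] xor  r5, r4, r1 → r5=0x9a
body[5] sub  r2, r1, r0 → r2=0x37
body[6] sub  r0, r1, r3 → r0=0x84
epilogue: pop r4=0x44, sp=0xe6
epilogue: pop r2=0xab, sp=0xe7
prologue pushed ['r2', 'r4'] at ['0xe6', '0xe5']

MEM = 0x44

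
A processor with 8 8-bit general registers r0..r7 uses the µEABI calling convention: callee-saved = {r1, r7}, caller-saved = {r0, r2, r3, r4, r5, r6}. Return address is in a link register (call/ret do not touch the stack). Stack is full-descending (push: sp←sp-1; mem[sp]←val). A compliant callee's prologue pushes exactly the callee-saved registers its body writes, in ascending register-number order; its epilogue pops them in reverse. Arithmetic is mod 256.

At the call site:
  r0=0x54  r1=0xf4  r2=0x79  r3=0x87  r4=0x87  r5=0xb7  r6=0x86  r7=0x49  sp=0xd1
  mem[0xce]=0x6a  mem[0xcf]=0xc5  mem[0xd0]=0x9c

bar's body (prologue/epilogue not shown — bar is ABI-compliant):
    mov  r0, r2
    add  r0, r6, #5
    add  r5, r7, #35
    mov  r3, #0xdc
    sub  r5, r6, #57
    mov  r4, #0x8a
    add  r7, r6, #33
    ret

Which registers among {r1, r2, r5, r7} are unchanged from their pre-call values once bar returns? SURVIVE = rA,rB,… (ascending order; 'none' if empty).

SURVIVE = r1,r2,r7

prologue: push r7 -> mem[0xd0]=0x49, sp=0xd0
body[0] mov  r0, r2 -> r0=0x79
body[1] add  r0, r6, #5 -> r0=0x8b
body[2] add  r5, r7, #35 -> r5=0x6c
body[3] mov  r3, #0xdc -> r3=0xdc
body[4] sub  r5, r6, #57 -> r5=0x4d
body[5] mov  r4, #0x8a -> r4=0x8a
body[6] add  r7, r6, #33 -> r7=0xa7
epilogue: pop r7=0x49, sp=0xd1
r1: callee-saved, written=False
r2: caller-saved, written=False
r5: caller-saved, written=True
r7: callee-saved, written=True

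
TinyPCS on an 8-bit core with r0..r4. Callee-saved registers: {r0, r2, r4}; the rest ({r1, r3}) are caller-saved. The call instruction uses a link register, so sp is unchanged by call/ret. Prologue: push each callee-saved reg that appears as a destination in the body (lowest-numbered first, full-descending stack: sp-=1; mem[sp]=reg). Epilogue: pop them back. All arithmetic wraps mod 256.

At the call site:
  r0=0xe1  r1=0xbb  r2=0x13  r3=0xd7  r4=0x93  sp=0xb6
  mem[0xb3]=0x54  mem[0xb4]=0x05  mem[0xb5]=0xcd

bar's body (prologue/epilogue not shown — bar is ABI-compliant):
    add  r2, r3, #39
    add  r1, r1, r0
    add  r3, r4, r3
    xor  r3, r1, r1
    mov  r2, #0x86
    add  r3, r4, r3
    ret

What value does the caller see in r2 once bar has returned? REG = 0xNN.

prologue: push r2 -> mem[0xb5]=0x13, sp=0xb5
body[0] add  r2, r3, #39 -> r2=0xfe
body[1] add  r1, r1, r0 -> r1=0x9c
body[2] add  r3, r4, r3 -> r3=0x6a
body[3] xor  r3, r1, r1 -> r3=0x00
body[4] mov  r2, #0x86 -> r2=0x86
body[5] add  r3, r4, r3 -> r3=0x93
epilogue: pop r2=0x13, sp=0xb6
r2 is callee-saved -> restored

REG = 0x13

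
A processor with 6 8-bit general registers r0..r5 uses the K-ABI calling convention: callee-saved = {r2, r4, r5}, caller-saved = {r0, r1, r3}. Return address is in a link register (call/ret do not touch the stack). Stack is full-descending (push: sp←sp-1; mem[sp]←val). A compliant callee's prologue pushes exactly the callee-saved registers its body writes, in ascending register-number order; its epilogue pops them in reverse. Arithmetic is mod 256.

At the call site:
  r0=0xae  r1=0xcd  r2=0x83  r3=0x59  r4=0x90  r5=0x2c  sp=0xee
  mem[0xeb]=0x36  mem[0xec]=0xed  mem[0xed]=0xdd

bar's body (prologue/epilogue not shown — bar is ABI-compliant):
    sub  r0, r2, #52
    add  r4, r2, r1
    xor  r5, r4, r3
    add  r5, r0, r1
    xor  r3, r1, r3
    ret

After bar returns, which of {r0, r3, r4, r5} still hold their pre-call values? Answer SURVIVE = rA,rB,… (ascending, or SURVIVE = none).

prologue: push r4 → mem[0xed]=0x90, sp=0xed
prologue: push r5 → mem[0xec]=0x2c, sp=0xec
body[0] sub  r0, r2, #52 → r0=0x4f
body[1] add  r4, r2, r1 → r4=0x50
body[2] xor  r5, r4, r3 → r5=0x09
body[3] add  r5, r0, r1 → r5=0x1c
body[4] xor  r3, r1, r3 → r3=0x94
epilogue: pop r5=0x2c, sp=0xed
epilogue: pop r4=0x90, sp=0xee
r0: caller-saved, written=True
r3: caller-saved, written=True
r4: callee-saved, written=True
r5: callee-saved, written=True

SURVIVE = r4,r5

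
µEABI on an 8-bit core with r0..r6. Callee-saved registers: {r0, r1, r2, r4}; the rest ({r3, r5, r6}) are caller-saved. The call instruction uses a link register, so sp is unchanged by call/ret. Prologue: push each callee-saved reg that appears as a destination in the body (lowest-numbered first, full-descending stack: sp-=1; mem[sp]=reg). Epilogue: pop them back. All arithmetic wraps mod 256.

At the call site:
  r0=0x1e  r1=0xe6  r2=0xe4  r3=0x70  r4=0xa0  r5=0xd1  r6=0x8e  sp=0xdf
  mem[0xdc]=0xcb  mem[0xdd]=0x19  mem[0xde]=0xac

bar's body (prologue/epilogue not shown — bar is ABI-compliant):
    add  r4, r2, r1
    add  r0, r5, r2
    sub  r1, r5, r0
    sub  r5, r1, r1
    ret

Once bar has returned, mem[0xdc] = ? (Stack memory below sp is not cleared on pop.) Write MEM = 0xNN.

MEM = 0xa0

prologue: push r0 → mem[0xde]=0x1e, sp=0xde
prologue: push r1 → mem[0xdd]=0xe6, sp=0xdd
prologue: push r4 → mem[0xdc]=0xa0, sp=0xdc
body[0] add  r4, r2, r1 → r4=0xca
body[1] add  r0, r5, r2 → r0=0xb5
body[2] sub  r1, r5, r0 → r1=0x1c
body[3] sub  r5, r1, r1 → r5=0x00
epilogue: pop r4=0xa0, sp=0xdd
epilogue: pop r1=0xe6, sp=0xde
epilogue: pop r0=0x1e, sp=0xdf
prologue pushed ['r0', 'r1', 'r4'] at ['0xde', '0xdd', '0xdc']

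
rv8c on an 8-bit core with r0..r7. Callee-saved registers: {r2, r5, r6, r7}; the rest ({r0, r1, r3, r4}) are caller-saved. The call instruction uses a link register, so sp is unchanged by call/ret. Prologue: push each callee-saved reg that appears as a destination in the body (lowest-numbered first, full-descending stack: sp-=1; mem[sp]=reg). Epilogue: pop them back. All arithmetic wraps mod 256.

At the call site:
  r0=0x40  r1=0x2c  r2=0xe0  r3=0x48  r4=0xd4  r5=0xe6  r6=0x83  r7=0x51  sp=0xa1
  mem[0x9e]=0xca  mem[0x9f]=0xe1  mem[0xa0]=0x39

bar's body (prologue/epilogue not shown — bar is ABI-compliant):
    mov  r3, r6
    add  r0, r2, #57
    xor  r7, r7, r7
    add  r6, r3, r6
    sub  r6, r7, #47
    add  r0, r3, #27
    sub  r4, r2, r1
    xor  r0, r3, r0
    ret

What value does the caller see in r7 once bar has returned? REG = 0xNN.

prologue: push r6 → mem[0xa0]=0x83, sp=0xa0
prologue: push r7 → mem[0x9f]=0x51, sp=0x9f
body[0] mov  r3, r6 → r3=0x83
body[1] add  r0, r2, #57 → r0=0x19
body[2] xor  r7, r7, r7 → r7=0x00
body[3] add  r6, r3, r6 → r6=0x06
body[4] sub  r6, r7, #47 → r6=0xd1
body[5] add  r0, r3, #27 → r0=0x9e
body[6] sub  r4, r2, r1 → r4=0xb4
body[7] xor  r0, r3, r0 → r0=0x1d
epilogue: pop r7=0x51, sp=0xa0
epilogue: pop r6=0x83, sp=0xa1
r7 is callee-saved → restored

REG = 0x51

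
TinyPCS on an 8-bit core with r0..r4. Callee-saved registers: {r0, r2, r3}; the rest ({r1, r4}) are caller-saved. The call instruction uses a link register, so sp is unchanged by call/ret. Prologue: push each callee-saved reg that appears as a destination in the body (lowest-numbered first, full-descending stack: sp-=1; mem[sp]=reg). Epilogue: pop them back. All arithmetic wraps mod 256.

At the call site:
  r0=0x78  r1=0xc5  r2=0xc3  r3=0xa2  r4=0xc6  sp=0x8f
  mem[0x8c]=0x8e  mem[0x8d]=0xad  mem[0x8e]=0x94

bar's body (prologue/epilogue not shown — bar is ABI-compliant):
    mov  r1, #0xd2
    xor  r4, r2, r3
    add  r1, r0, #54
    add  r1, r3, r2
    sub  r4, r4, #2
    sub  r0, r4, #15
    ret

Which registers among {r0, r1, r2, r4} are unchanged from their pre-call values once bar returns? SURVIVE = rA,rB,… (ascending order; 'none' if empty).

prologue: push r0 -> mem[0x8e]=0x78, sp=0x8e
body[0] mov  r1, #0xd2 -> r1=0xd2
body[1] xor  r4, r2, r3 -> r4=0x61
body[2] add  r1, r0, #54 -> r1=0xae
body[3] add  r1, r3, r2 -> r1=0x65
body[4] sub  r4, r4, #2 -> r4=0x5f
body[5] sub  r0, r4, #15 -> r0=0x50
epilogue: pop r0=0x78, sp=0x8f
r0: callee-saved, written=True
r1: caller-saved, written=True
r2: callee-saved, written=False
r4: caller-saved, written=True

SURVIVE = r0,r2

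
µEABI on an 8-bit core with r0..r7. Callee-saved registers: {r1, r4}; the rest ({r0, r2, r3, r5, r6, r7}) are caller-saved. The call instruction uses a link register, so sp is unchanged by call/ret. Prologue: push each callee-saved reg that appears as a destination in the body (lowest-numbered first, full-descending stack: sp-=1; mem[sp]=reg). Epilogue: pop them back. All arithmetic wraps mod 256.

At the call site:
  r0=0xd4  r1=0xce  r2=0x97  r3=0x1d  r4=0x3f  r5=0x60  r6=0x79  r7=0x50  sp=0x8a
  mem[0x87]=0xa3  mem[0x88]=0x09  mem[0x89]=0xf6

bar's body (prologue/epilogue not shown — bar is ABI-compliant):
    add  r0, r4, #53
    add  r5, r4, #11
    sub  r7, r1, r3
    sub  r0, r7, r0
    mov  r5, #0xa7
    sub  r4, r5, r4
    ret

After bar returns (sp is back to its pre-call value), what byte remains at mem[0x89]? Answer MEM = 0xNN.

prologue: push r4 -> mem[0x89]=0x3f, sp=0x89
body[0] add  r0, r4, #53 -> r0=0x74
body[1] add  r5, r4, #11 -> r5=0x4a
body[2] sub  r7, r1, r3 -> r7=0xb1
body[3] sub  r0, r7, r0 -> r0=0x3d
body[4] mov  r5, #0xa7 -> r5=0xa7
body[5] sub  r4, r5, r4 -> r4=0x68
epilogue: pop r4=0x3f, sp=0x8a
prologue pushed ['r4'] at ['0x89']

MEM = 0x3f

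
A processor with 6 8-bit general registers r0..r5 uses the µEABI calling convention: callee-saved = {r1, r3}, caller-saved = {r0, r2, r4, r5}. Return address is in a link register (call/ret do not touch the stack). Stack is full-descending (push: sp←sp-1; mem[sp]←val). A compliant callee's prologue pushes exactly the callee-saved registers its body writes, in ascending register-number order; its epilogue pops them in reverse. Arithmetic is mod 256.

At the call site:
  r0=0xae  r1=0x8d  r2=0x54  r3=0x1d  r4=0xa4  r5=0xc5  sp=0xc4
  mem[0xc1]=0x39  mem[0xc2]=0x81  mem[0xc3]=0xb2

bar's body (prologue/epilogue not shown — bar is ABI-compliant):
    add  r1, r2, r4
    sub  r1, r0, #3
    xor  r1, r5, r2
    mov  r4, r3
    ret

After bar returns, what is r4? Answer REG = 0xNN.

REG = 0x1d

prologue: push r1 → mem[0xc3]=0x8d, sp=0xc3
body[0] add  r1, r2, r4 → r1=0xf8
body[1] sub  r1, r0, #3 → r1=0xab
body[2] xor  r1, r5, r2 → r1=0x91
body[3] mov  r4, r3 → r4=0x1d
epilogue: pop r1=0x8d, sp=0xc4
r4 is caller-saved → body value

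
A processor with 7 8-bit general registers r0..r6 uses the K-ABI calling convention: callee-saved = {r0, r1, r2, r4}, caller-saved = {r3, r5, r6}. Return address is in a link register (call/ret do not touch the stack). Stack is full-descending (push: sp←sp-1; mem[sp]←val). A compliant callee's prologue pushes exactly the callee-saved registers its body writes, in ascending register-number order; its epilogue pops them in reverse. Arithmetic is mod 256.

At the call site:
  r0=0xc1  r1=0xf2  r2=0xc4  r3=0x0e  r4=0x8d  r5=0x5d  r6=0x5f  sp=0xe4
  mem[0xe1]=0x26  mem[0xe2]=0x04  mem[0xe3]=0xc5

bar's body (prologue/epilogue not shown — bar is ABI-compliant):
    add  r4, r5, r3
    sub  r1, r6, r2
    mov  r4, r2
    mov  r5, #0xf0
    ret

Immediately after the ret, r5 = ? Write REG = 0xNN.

prologue: push r1 → mem[0xe3]=0xf2, sp=0xe3
prologue: push r4 → mem[0xe2]=0x8d, sp=0xe2
body[0] add  r4, r5, r3 → r4=0x6b
body[1] sub  r1, r6, r2 → r1=0x9b
body[2] mov  r4, r2 → r4=0xc4
body[3] mov  r5, #0xf0 → r5=0xf0
epilogue: pop r4=0x8d, sp=0xe3
epilogue: pop r1=0xf2, sp=0xe4
r5 is caller-saved → body value

REG = 0xf0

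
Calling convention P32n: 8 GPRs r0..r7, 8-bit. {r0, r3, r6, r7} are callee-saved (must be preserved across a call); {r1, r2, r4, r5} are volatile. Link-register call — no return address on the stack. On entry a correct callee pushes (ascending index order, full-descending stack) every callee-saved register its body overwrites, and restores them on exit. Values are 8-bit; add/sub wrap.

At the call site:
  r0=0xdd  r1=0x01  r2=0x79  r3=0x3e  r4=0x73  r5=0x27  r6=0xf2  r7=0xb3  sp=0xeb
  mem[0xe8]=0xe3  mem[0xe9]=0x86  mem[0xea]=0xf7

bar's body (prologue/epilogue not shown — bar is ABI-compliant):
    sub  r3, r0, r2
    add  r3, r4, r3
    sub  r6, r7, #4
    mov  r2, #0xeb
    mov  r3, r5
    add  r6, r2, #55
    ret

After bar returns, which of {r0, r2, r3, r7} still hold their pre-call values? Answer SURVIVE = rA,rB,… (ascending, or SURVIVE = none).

SURVIVE = r0,r3,r7

prologue: push r3 → mem[0xea]=0x3e, sp=0xea
prologue: push r6 → mem[0xe9]=0xf2, sp=0xe9
body[0] sub  r3, r0, r2 → r3=0x64
body[1] add  r3, r4, r3 → r3=0xd7
body[2] sub  r6, r7, #4 → r6=0xaf
body[3] mov  r2, #0xeb → r2=0xeb
body[4] mov  r3, r5 → r3=0x27
body[5] add  r6, r2, #55 → r6=0x22
epilogue: pop r6=0xf2, sp=0xea
epilogue: pop r3=0x3e, sp=0xeb
r0: callee-saved, written=False
r2: caller-saved, written=True
r3: callee-saved, written=True
r7: callee-saved, written=False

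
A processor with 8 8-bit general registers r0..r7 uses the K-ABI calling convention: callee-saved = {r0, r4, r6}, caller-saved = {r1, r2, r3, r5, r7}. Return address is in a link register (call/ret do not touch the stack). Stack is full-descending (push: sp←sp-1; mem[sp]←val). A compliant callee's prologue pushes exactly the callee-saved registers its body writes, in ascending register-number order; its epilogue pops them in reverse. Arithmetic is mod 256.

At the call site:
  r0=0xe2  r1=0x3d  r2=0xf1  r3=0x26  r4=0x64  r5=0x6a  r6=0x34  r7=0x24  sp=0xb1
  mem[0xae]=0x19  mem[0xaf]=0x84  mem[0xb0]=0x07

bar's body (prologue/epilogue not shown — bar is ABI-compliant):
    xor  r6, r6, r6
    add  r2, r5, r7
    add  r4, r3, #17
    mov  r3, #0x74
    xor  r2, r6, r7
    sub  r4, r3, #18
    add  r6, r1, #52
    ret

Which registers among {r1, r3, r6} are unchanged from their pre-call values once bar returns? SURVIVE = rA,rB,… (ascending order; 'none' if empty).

prologue: push r4 → mem[0xb0]=0x64, sp=0xb0
prologue: push r6 → mem[0xaf]=0x34, sp=0xaf
body[0] xor  r6, r6, r6 → r6=0x00
body[1] add  r2, r5, r7 → r2=0x8e
body[2] add  r4, r3, #17 → r4=0x37
body[3] mov  r3, #0x74 → r3=0x74
body[4] xor  r2, r6, r7 → r2=0x24
body[5] sub  r4, r3, #18 → r4=0x62
body[6] add  r6, r1, #52 → r6=0x71
epilogue: pop r6=0x34, sp=0xb0
epilogue: pop r4=0x64, sp=0xb1
r1: caller-saved, written=False
r3: caller-saved, written=True
r6: callee-saved, written=True

SURVIVE = r1,r6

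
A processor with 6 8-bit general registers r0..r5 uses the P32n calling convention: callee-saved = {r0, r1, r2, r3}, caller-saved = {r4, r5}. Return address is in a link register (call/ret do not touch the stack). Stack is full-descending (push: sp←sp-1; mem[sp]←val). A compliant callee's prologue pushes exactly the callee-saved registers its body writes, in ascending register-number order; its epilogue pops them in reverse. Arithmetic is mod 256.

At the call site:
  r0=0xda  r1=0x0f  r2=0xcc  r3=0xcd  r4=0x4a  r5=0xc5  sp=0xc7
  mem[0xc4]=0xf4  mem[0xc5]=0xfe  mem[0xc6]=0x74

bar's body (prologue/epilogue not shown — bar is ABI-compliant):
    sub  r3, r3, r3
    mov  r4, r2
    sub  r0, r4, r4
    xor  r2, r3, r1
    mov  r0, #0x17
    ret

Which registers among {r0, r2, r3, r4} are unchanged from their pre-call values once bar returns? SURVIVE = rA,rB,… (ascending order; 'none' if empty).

prologue: push r0 -> mem[0xc6]=0xda, sp=0xc6
prologue: push r2 -> mem[0xc5]=0xcc, sp=0xc5
prologue: push r3 -> mem[0xc4]=0xcd, sp=0xc4
body[0] sub  r3, r3, r3 -> r3=0x00
body[1] mov  r4, r2 -> r4=0xcc
body[2] sub  r0, r4, r4 -> r0=0x00
body[3] xor  r2, r3, r1 -> r2=0x0f
body[4] mov  r0, #0x17 -> r0=0x17
epilogue: pop r3=0xcd, sp=0xc5
epilogue: pop r2=0xcc, sp=0xc6
epilogue: pop r0=0xda, sp=0xc7
r0: callee-saved, written=True
r2: callee-saved, written=True
r3: callee-saved, written=True
r4: caller-saved, written=True

SURVIVE = r0,r2,r3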